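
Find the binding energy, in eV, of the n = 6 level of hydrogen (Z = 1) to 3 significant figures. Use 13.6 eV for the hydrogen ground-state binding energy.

0.378 eV

E_6 = −13.60/36 = −0.378 eV, so ionization (to E = 0) requires 0.378 eV.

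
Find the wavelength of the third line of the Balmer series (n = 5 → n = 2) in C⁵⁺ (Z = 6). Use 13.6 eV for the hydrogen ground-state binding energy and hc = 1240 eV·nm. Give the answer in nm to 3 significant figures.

12.1 nm

The Balmer series terminates on n_f = 2; the third line has n_i = 2+3 = 5.
ΔE = 489.6 × (1/2² − 1/5²) = 102.8 eV.
λ = 1240 / 102.8 = 12.1 nm.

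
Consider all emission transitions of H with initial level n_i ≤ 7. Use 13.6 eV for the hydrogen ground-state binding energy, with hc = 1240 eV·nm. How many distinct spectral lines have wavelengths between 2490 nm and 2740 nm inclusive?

Enumerate all n_i → n_f pairs with 1 ≤ n_f < n_i ≤ 7 and compute λ = 1240 / [13.6·1·(1/n_f² − 1/n_i²)].
Lines falling in [2490, 2740] nm: 6→4 (2626 nm).

1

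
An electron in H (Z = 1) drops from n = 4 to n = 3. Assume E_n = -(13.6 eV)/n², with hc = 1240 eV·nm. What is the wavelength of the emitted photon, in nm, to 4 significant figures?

1876 nm

ΔE = 13.60 × (1/3² − 1/4²) = 13.60 × 0.04861 = 0.6611 eV.
λ = hc/ΔE = 1240 / 0.6611 = 1876 nm.
This line belongs to the Paschen series.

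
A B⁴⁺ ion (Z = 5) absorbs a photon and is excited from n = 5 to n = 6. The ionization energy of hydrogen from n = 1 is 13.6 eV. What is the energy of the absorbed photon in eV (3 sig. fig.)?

4.16 eV

The Bohr energies scale as Z², so for Z = 5: E_n = −340.0/n² eV.
E_6 = −340.0/36 = −9.444 eV and E_5 = −340.0/25 = −13.60 eV.
The photon energy is |E_6 − E_5| = 4.16 eV.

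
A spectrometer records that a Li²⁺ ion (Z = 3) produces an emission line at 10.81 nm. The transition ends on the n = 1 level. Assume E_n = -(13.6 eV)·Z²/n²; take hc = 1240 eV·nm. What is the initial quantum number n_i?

n_i = 4

The photon energy is ΔE = hc/λ = 1240 / 10.81 = 114.7 eV.
With Z = 3, ΔE = 122.4 × (1/n_f² − 1/n_i²), so 1/n_f² − 1/n_i² = 0.9372.
With n_f = 1: 1/n_i² = 1/1 − 0.9372 = 0.06284, so n_i ≈ 3.99.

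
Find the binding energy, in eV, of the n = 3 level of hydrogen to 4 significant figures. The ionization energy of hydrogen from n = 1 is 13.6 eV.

E_3 = −13.60/9 = −1.511 eV, so ionization (to E = 0) requires 1.511 eV.

1.511 eV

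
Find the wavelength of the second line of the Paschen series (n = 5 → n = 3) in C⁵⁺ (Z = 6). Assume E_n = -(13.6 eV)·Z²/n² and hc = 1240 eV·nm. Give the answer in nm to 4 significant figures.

35.62 nm

The Paschen series terminates on n_f = 3; the second line has n_i = 3+2 = 5.
ΔE = 489.6 × (1/3² − 1/5²) = 34.82 eV.
λ = 1240 / 34.82 = 35.62 nm.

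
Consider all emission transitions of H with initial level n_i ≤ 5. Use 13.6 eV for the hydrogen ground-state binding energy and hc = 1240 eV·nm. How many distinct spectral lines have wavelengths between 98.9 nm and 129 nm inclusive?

2

Enumerate all n_i → n_f pairs with 1 ≤ n_f < n_i ≤ 5 and compute λ = 1240 / [13.6·1·(1/n_f² − 1/n_i²)].
Lines falling in [98.9, 129] nm: 3→1 (102.6 nm), 2→1 (121.6 nm).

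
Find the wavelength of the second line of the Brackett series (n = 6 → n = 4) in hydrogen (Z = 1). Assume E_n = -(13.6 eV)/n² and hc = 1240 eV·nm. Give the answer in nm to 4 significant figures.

The Brackett series terminates on n_f = 4; the second line has n_i = 4+2 = 6.
ΔE = 13.60 × (1/4² − 1/6²) = 0.4722 eV.
λ = 1240 / 0.4722 = 2626 nm.

2626 nm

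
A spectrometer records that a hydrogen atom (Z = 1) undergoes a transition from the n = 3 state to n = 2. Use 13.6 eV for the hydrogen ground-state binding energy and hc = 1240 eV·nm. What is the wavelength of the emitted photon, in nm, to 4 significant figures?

656.5 nm

ΔE = 13.60 × (1/2² − 1/3²) = 13.60 × 0.1389 = 1.889 eV.
λ = hc/ΔE = 1240 / 1.889 = 656.5 nm.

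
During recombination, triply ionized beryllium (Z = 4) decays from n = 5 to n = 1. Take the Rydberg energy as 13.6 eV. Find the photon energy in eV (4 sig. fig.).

The Bohr energies scale as Z², so for Z = 4: E_n = −217.6/n² eV.
E_5 = −217.6/25 = −8.704 eV and E_1 = −217.6/1 = −217.6 eV.
The photon energy is |E_5 − E_1| = 208.9 eV.

208.9 eV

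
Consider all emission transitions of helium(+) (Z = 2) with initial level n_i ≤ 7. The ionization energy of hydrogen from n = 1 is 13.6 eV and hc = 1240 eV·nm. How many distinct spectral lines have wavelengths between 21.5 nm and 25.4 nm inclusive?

Enumerate all n_i → n_f pairs with 1 ≤ n_f < n_i ≤ 7 and compute λ = 1240 / [13.6·4·(1/n_f² − 1/n_i²)].
Lines falling in [21.5, 25.4] nm: 7→1 (23.27 nm), 6→1 (23.45 nm), 5→1 (23.74 nm), 4→1 (24.31 nm).

4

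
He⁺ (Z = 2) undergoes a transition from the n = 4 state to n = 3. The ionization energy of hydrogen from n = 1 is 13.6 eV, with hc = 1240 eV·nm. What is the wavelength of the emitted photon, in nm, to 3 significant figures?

For Z = 2 the level energies scale as Z², so the effective Rydberg energy is 13.6 × 4 = 54.40 eV.
ΔE = 54.40 × (1/3² − 1/4²) = 54.40 × 0.04861 = 2.644 eV.
λ = hc/ΔE = 1240 / 2.644 = 469 nm.

469 nm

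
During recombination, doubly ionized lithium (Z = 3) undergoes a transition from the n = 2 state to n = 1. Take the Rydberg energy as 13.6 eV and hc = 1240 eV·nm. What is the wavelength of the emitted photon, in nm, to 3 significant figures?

For Z = 3 the level energies scale as Z², so the effective Rydberg energy is 13.6 × 9 = 122.4 eV.
ΔE = 122.4 × (1/1² − 1/2²) = 122.4 × 0.7500 = 91.80 eV.
λ = hc/ΔE = 1240 / 91.80 = 13.5 nm.

13.5 nm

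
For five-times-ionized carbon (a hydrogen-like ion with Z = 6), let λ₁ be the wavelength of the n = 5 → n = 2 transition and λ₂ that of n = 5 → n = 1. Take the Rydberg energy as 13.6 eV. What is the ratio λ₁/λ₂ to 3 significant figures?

λ ∝ 1/ΔE ∝ 1/(1/n_f² − 1/n_i²), and the Z² and hc factors cancel in the ratio.
λ₁/λ₂ = (1/1² − 1/5²)/(1/2² − 1/5²) = 0.9600/0.2100 = 4.57.

4.57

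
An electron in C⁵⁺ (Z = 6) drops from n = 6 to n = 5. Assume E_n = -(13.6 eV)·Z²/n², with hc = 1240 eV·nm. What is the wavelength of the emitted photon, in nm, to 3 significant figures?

For Z = 6 the level energies scale as Z², so the effective Rydberg energy is 13.6 × 36 = 489.6 eV.
ΔE = 489.6 × (1/5² − 1/6²) = 489.6 × 0.01222 = 5.984 eV.
λ = hc/ΔE = 1240 / 5.984 = 207 nm.

207 nm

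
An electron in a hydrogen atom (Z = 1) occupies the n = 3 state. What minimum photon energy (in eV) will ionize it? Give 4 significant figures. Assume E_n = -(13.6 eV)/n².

E_3 = −13.60/9 = −1.511 eV, so ionization (to E = 0) requires 1.511 eV.

1.511 eV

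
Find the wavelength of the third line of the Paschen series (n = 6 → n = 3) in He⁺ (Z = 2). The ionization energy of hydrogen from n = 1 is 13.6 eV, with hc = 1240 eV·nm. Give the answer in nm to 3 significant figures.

274 nm

The Paschen series terminates on n_f = 3; the third line has n_i = 3+3 = 6.
ΔE = 54.40 × (1/3² − 1/6²) = 4.533 eV.
λ = 1240 / 4.533 = 274 nm.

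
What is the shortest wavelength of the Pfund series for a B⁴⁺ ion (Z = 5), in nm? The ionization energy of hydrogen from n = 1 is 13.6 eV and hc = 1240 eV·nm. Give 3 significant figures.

The Pfund series has lower level n_f = 5; the series limit corresponds to n_i → ∞.
ΔE_max = 13.6 × 25 / 5² = 13.60 eV.
λ_min = 1240 / 13.60 = 91.2 nm.

91.2 nm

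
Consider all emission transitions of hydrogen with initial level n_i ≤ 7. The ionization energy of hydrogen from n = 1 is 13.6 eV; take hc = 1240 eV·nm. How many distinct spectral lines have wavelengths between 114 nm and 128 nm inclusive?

1

Enumerate all n_i → n_f pairs with 1 ≤ n_f < n_i ≤ 7 and compute λ = 1240 / [13.6·1·(1/n_f² − 1/n_i²)].
Lines falling in [114, 128] nm: 2→1 (121.6 nm).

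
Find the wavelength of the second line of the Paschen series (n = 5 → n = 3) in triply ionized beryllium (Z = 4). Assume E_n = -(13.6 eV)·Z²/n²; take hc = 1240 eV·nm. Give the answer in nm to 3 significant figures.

80.1 nm

The Paschen series terminates on n_f = 3; the second line has n_i = 3+2 = 5.
ΔE = 217.6 × (1/3² − 1/5²) = 15.47 eV.
λ = 1240 / 15.47 = 80.1 nm.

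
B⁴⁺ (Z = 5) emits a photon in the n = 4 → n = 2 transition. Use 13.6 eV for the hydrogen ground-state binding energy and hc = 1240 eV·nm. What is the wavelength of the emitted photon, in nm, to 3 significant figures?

For Z = 5 the level energies scale as Z², so the effective Rydberg energy is 13.6 × 25 = 340.0 eV.
ΔE = 340.0 × (1/2² − 1/4²) = 340.0 × 0.1875 = 63.75 eV.
λ = hc/ΔE = 1240 / 63.75 = 19.5 nm.

19.5 nm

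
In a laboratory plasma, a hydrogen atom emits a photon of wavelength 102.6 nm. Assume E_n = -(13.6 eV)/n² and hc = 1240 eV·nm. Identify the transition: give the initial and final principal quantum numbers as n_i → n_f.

The photon energy is ΔE = hc/λ = 1240 / 102.6 = 12.09 eV.
With Z = 1, ΔE = 13.60 × (1/n_f² − 1/n_i²), so 1/n_f² − 1/n_i² = 0.8887.
Trying n_f = 1 gives 1/n_i² = 0.1113, i.e. n_i ≈ 3; this pair matches.

n_i = 3, n_f = 1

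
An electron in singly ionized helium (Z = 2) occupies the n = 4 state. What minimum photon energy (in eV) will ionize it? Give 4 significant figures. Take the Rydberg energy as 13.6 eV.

3.400 eV

E_n = −13.6 Z²/n² = −54.40/n² eV for Z = 2.
E_4 = −54.40/16 = −3.400 eV, so ionization (to E = 0) requires 3.400 eV.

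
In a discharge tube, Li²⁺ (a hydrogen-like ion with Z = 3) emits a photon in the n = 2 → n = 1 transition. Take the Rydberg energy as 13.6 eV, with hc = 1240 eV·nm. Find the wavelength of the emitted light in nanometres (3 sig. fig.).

13.5 nm

For Z = 3 the level energies scale as Z², so the effective Rydberg energy is 13.6 × 9 = 122.4 eV.
ΔE = 122.4 × (1/1² − 1/2²) = 122.4 × 0.7500 = 91.80 eV.
λ = hc/ΔE = 1240 / 91.80 = 13.5 nm.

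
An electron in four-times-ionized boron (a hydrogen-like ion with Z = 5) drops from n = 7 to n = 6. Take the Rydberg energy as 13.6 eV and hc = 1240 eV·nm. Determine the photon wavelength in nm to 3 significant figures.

495 nm

For Z = 5 the level energies scale as Z², so the effective Rydberg energy is 13.6 × 25 = 340.0 eV.
ΔE = 340.0 × (1/6² − 1/7²) = 340.0 × 0.007370 = 2.506 eV.
λ = hc/ΔE = 1240 / 2.506 = 495 nm.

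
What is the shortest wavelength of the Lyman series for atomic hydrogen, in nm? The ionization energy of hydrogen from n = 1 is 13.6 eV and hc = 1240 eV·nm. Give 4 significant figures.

The Lyman series has lower level n_f = 1; the series limit corresponds to n_i → ∞.
ΔE_max = 13.6 × 1 / 1² = 13.60 eV.
λ_min = 1240 / 13.60 = 91.18 nm.

91.18 nm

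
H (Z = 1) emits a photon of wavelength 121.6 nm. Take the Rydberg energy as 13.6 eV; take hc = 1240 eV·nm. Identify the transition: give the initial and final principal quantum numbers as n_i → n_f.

n_i = 2, n_f = 1

The photon energy is ΔE = hc/λ = 1240 / 121.6 = 10.20 eV.
With Z = 1, ΔE = 13.60 × (1/n_f² − 1/n_i²), so 1/n_f² − 1/n_i² = 0.7498.
Trying n_f = 1 gives 1/n_i² = 0.2502, i.e. n_i ≈ 2; this pair matches.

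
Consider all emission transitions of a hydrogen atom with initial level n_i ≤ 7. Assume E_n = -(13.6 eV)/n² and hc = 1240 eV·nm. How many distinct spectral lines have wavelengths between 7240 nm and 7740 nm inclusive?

Enumerate all n_i → n_f pairs with 1 ≤ n_f < n_i ≤ 7 and compute λ = 1240 / [13.6·1·(1/n_f² − 1/n_i²)].
Lines falling in [7240, 7740] nm: 6→5 (7460 nm).

1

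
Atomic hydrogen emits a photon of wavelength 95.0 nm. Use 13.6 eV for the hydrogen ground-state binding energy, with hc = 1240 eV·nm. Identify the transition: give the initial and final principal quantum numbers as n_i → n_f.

The photon energy is ΔE = hc/λ = 1240 / 95.0 = 13.05 eV.
With Z = 1, ΔE = 13.60 × (1/n_f² − 1/n_i²), so 1/n_f² − 1/n_i² = 0.9598.
Trying n_f = 1 gives 1/n_i² = 0.04025, i.e. n_i ≈ 5; this pair matches.

n_i = 5, n_f = 1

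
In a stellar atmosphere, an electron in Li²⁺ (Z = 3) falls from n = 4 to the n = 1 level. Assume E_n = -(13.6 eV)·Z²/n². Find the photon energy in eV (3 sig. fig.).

115 eV

The Bohr energies scale as Z², so for Z = 3: E_n = −122.4/n² eV.
E_4 = −122.4/16 = −7.650 eV and E_1 = −122.4/1 = −122.4 eV.
The photon energy is |E_4 − E_1| = 115 eV.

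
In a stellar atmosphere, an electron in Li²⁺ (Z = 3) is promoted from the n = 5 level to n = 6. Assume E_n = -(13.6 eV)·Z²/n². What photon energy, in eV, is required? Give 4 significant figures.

The Bohr energies scale as Z², so for Z = 3: E_n = −122.4/n² eV.
E_6 = −122.4/36 = −3.400 eV and E_5 = −122.4/25 = −4.896 eV.
The photon energy is |E_6 − E_5| = 1.496 eV.

1.496 eV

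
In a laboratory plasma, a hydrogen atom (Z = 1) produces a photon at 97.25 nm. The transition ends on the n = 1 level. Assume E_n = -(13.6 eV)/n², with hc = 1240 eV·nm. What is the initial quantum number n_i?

The photon energy is ΔE = hc/λ = 1240 / 97.25 = 12.75 eV.
With Z = 1, ΔE = 13.60 × (1/n_f² − 1/n_i²), so 1/n_f² − 1/n_i² = 0.9375.
With n_f = 1: 1/n_i² = 1/1 − 0.9375 = 0.06245, so n_i ≈ 4.00.

n_i = 4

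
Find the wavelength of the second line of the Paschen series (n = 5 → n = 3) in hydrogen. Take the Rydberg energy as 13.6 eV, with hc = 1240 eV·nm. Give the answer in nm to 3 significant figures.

1280 nm

The Paschen series terminates on n_f = 3; the second line has n_i = 3+2 = 5.
ΔE = 13.60 × (1/3² − 1/5²) = 0.9671 eV.
λ = 1240 / 0.9671 = 1280 nm.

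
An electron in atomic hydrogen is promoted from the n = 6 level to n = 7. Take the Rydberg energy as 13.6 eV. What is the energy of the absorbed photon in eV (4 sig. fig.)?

E_7 = −13.60/49 = −0.2776 eV and E_6 = −13.60/36 = −0.3778 eV.
The photon energy is |E_7 − E_6| = 0.1002 eV.

0.1002 eV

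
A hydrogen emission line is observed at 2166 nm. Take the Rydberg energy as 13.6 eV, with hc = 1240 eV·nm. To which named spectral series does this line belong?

Brackett

ΔE = 1240/2166 = 0.5725 eV.
This matches 13.6 × (1/4² − 1/7²), so n_f = 4: the Brackett series.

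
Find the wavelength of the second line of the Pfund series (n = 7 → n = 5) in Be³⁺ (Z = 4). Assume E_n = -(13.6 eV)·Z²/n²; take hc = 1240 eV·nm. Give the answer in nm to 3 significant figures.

The Pfund series terminates on n_f = 5; the second line has n_i = 5+2 = 7.
ΔE = 217.6 × (1/5² − 1/7²) = 4.263 eV.
λ = 1240 / 4.263 = 291 nm.

291 nm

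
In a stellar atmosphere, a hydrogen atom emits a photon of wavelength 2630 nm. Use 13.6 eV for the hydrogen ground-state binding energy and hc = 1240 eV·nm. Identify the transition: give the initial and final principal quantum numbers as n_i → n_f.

The photon energy is ΔE = hc/λ = 1240 / 2630 = 0.4715 eV.
With Z = 1, ΔE = 13.60 × (1/n_f² − 1/n_i²), so 1/n_f² − 1/n_i² = 0.03467.
Trying n_f = 4 gives 1/n_i² = 0.02783, i.e. n_i ≈ 6; this pair matches.

n_i = 6, n_f = 4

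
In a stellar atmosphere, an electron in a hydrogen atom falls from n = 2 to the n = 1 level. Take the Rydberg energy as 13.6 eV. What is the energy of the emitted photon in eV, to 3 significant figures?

E_2 = −13.60/4 = −3.400 eV and E_1 = −13.60/1 = −13.60 eV.
The photon energy is |E_2 − E_1| = 10.2 eV.

10.2 eV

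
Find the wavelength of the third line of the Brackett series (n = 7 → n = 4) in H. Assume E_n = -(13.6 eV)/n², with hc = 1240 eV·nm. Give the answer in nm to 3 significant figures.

2170 nm

The Brackett series terminates on n_f = 4; the third line has n_i = 4+3 = 7.
ΔE = 13.60 × (1/4² − 1/7²) = 0.5724 eV.
λ = 1240 / 0.5724 = 2170 nm.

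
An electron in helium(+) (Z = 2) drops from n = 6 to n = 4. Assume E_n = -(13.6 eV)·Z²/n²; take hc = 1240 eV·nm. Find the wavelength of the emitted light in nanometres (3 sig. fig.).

656 nm

For Z = 2 the level energies scale as Z², so the effective Rydberg energy is 13.6 × 4 = 54.40 eV.
ΔE = 54.40 × (1/4² − 1/6²) = 54.40 × 0.03472 = 1.889 eV.
λ = hc/ΔE = 1240 / 1.889 = 656 nm.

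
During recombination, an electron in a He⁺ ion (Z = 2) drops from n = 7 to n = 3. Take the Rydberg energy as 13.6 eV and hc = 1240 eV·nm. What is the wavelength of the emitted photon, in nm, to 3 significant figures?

251 nm

For Z = 2 the level energies scale as Z², so the effective Rydberg energy is 13.6 × 4 = 54.40 eV.
ΔE = 54.40 × (1/3² − 1/7²) = 54.40 × 0.09070 = 4.934 eV.
λ = hc/ΔE = 1240 / 4.934 = 251 nm.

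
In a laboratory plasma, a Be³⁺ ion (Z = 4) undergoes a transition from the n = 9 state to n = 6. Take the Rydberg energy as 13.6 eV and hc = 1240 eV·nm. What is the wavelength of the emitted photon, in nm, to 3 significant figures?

For Z = 4 the level energies scale as Z², so the effective Rydberg energy is 13.6 × 16 = 217.6 eV.
ΔE = 217.6 × (1/6² − 1/9²) = 217.6 × 0.01543 = 3.358 eV.
λ = hc/ΔE = 1240 / 3.358 = 369 nm.

369 nm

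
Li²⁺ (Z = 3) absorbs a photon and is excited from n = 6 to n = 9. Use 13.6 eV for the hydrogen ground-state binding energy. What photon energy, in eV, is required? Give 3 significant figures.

The Bohr energies scale as Z², so for Z = 3: E_n = −122.4/n² eV.
E_9 = −122.4/81 = −1.511 eV and E_6 = −122.4/36 = −3.400 eV.
The photon energy is |E_9 − E_6| = 1.89 eV.

1.89 eV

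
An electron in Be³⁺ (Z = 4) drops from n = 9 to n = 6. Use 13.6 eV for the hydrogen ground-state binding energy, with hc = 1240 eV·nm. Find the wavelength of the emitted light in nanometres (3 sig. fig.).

For Z = 4 the level energies scale as Z², so the effective Rydberg energy is 13.6 × 16 = 217.6 eV.
ΔE = 217.6 × (1/6² − 1/9²) = 217.6 × 0.01543 = 3.358 eV.
λ = hc/ΔE = 1240 / 3.358 = 369 nm.

369 nm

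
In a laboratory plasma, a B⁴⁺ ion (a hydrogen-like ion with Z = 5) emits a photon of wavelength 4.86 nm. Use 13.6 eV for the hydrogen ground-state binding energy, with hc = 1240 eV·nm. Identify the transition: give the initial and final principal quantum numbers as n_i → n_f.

The photon energy is ΔE = hc/λ = 1240 / 4.86 = 255.1 eV.
With Z = 5, ΔE = 340.0 × (1/n_f² − 1/n_i²), so 1/n_f² − 1/n_i² = 0.7504.
Trying n_f = 1 gives 1/n_i² = 0.2496, i.e. n_i ≈ 2; this pair matches.

n_i = 2, n_f = 1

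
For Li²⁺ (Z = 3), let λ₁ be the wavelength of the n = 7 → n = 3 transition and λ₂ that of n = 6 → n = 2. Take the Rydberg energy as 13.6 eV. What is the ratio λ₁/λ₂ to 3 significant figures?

2.45

λ ∝ 1/ΔE ∝ 1/(1/n_f² − 1/n_i²), and the Z² and hc factors cancel in the ratio.
λ₁/λ₂ = (1/2² − 1/6²)/(1/3² − 1/7²) = 0.2222/0.09070 = 2.45.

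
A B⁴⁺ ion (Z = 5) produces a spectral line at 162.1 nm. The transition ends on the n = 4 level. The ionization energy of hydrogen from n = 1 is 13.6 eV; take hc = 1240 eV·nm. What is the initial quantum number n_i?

The photon energy is ΔE = hc/λ = 1240 / 162.1 = 7.650 eV.
With Z = 5, ΔE = 340.0 × (1/n_f² − 1/n_i²), so 1/n_f² − 1/n_i² = 0.02250.
With n_f = 4: 1/n_i² = 1/16 − 0.02250 = 0.04000, so n_i ≈ 5.00.

n_i = 5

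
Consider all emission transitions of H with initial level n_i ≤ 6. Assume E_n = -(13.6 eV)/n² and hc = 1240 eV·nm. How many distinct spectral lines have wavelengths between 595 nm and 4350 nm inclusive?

Enumerate all n_i → n_f pairs with 1 ≤ n_f < n_i ≤ 6 and compute λ = 1240 / [13.6·1·(1/n_f² − 1/n_i²)].
Lines falling in [595, 4350] nm: 3→2 (656.5 nm), 6→3 (1094 nm), 5→3 (1282 nm), 4→3 (1876 nm), 6→4 (2626 nm), 5→4 (4052 nm).

6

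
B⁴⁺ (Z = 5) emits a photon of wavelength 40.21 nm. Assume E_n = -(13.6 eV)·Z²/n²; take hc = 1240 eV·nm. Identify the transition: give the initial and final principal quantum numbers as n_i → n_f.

n_i = 7, n_f = 3

The photon energy is ΔE = hc/λ = 1240 / 40.21 = 30.84 eV.
With Z = 5, ΔE = 340.0 × (1/n_f² − 1/n_i²), so 1/n_f² − 1/n_i² = 0.09070.
Trying n_f = 3 gives 1/n_i² = 0.02041, i.e. n_i ≈ 7; this pair matches.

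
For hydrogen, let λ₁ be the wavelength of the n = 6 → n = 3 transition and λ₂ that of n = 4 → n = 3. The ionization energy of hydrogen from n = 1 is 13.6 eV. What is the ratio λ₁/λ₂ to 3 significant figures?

λ ∝ 1/ΔE ∝ 1/(1/n_f² − 1/n_i²), and the Z² and hc factors cancel in the ratio.
λ₁/λ₂ = (1/3² − 1/4²)/(1/3² − 1/6²) = 0.04861/0.08333 = 0.583.

0.583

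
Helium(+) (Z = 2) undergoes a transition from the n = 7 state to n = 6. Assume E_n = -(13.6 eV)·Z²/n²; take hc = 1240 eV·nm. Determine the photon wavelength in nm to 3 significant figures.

For Z = 2 the level energies scale as Z², so the effective Rydberg energy is 13.6 × 4 = 54.40 eV.
ΔE = 54.40 × (1/6² − 1/7²) = 54.40 × 0.007370 = 0.4009 eV.
λ = hc/ΔE = 1240 / 0.4009 = 3090 nm.

3090 nm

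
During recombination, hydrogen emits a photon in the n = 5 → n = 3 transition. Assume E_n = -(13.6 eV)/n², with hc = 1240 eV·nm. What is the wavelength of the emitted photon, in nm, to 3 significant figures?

1280 nm

ΔE = 13.60 × (1/3² − 1/5²) = 13.60 × 0.07111 = 0.9671 eV.
λ = hc/ΔE = 1240 / 0.9671 = 1280 nm.
This line belongs to the Paschen series.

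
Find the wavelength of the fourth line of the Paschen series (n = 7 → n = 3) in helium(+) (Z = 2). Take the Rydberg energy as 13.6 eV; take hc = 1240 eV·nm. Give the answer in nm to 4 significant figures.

251.3 nm

The Paschen series terminates on n_f = 3; the fourth line has n_i = 3+4 = 7.
ΔE = 54.40 × (1/3² − 1/7²) = 4.934 eV.
λ = 1240 / 4.934 = 251.3 nm.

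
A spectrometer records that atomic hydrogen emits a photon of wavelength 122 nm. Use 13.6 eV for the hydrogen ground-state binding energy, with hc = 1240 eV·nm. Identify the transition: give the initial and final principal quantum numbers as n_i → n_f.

The photon energy is ΔE = hc/λ = 1240 / 122 = 10.16 eV.
With Z = 1, ΔE = 13.60 × (1/n_f² − 1/n_i²), so 1/n_f² − 1/n_i² = 0.7473.
Trying n_f = 1 gives 1/n_i² = 0.2527, i.e. n_i ≈ 2; this pair matches.

n_i = 2, n_f = 1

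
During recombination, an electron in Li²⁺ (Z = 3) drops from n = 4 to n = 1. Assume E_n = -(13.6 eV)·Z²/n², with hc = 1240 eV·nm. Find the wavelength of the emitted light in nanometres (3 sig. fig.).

For Z = 3 the level energies scale as Z², so the effective Rydberg energy is 13.6 × 9 = 122.4 eV.
ΔE = 122.4 × (1/1² − 1/4²) = 122.4 × 0.9375 = 114.8 eV.
λ = hc/ΔE = 1240 / 114.8 = 10.8 nm.

10.8 nm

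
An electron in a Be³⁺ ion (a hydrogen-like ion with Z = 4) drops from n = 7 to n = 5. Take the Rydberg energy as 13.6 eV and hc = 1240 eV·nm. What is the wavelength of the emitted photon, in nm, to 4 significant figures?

For Z = 4 the level energies scale as Z², so the effective Rydberg energy is 13.6 × 16 = 217.6 eV.
ΔE = 217.6 × (1/5² − 1/7²) = 217.6 × 0.01959 = 4.263 eV.
λ = hc/ΔE = 1240 / 4.263 = 290.9 nm.

290.9 nm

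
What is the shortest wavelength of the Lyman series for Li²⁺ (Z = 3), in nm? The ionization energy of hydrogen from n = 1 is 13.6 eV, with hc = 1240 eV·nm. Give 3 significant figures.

10.1 nm

The Lyman series has lower level n_f = 1; the series limit corresponds to n_i → ∞.
ΔE_max = 13.6 × 9 / 1² = 122.4 eV.
λ_min = 1240 / 122.4 = 10.1 nm.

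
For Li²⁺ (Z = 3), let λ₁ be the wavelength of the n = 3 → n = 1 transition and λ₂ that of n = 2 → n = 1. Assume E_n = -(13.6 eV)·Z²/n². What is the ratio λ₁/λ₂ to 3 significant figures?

0.844

λ ∝ 1/ΔE ∝ 1/(1/n_f² − 1/n_i²), and the Z² and hc factors cancel in the ratio.
λ₁/λ₂ = (1/1² − 1/2²)/(1/1² − 1/3²) = 0.7500/0.8889 = 0.844.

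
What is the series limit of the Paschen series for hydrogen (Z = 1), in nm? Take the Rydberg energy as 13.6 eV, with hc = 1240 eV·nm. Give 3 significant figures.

The Paschen series has lower level n_f = 3; the series limit corresponds to n_i → ∞.
ΔE_max = 13.6 × 1 / 3² = 1.511 eV.
λ_min = 1240 / 1.511 = 821 nm.

821 nm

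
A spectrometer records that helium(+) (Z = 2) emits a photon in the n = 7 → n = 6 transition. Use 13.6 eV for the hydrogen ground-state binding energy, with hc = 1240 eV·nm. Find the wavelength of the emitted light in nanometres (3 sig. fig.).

3090 nm

For Z = 2 the level energies scale as Z², so the effective Rydberg energy is 13.6 × 4 = 54.40 eV.
ΔE = 54.40 × (1/6² − 1/7²) = 54.40 × 0.007370 = 0.4009 eV.
λ = hc/ΔE = 1240 / 0.4009 = 3090 nm.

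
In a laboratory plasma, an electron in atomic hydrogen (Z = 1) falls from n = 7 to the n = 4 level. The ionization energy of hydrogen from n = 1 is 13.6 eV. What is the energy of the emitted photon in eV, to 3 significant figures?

0.572 eV

E_7 = −13.60/49 = −0.2776 eV and E_4 = −13.60/16 = −0.8500 eV.
The photon energy is |E_7 − E_4| = 0.572 eV.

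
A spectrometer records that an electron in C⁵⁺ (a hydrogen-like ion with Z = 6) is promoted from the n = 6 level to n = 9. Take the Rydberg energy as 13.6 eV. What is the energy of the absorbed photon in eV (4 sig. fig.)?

7.556 eV

The Bohr energies scale as Z², so for Z = 6: E_n = −489.6/n² eV.
E_9 = −489.6/81 = −6.044 eV and E_6 = −489.6/36 = −13.60 eV.
The photon energy is |E_9 − E_6| = 7.556 eV.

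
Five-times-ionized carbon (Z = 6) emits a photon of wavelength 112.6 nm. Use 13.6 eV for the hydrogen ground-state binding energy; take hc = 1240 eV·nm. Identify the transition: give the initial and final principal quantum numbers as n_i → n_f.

The photon energy is ΔE = hc/λ = 1240 / 112.6 = 11.01 eV.
With Z = 6, ΔE = 489.6 × (1/n_f² − 1/n_i²), so 1/n_f² − 1/n_i² = 0.02249.
Trying n_f = 4 gives 1/n_i² = 0.04001, i.e. n_i ≈ 5; this pair matches.

n_i = 5, n_f = 4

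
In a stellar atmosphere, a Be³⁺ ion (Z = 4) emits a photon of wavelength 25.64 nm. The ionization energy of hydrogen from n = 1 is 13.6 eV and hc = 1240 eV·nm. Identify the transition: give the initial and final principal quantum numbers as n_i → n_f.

The photon energy is ΔE = hc/λ = 1240 / 25.64 = 48.36 eV.
With Z = 4, ΔE = 217.6 × (1/n_f² − 1/n_i²), so 1/n_f² − 1/n_i² = 0.2223.
Trying n_f = 2 gives 1/n_i² = 0.02775, i.e. n_i ≈ 6; this pair matches.

n_i = 6, n_f = 2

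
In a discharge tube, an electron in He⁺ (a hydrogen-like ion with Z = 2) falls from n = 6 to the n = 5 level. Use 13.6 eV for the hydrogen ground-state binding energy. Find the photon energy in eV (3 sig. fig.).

0.665 eV

The Bohr energies scale as Z², so for Z = 2: E_n = −54.40/n² eV.
E_6 = −54.40/36 = −1.511 eV and E_5 = −54.40/25 = −2.176 eV.
The photon energy is |E_6 − E_5| = 0.665 eV.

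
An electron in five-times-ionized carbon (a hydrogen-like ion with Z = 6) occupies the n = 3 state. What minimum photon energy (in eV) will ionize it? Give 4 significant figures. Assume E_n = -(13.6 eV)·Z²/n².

E_n = −13.6 Z²/n² = −489.6/n² eV for Z = 6.
E_3 = −489.6/9 = −54.40 eV, so ionization (to E = 0) requires 54.40 eV.

54.40 eV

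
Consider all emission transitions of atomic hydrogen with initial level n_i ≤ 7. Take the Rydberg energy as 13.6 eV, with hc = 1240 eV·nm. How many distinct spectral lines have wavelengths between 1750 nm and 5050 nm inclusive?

5

Enumerate all n_i → n_f pairs with 1 ≤ n_f < n_i ≤ 7 and compute λ = 1240 / [13.6·1·(1/n_f² − 1/n_i²)].
Lines falling in [1750, 5050] nm: 4→3 (1876 nm), 7→4 (2166 nm), 6→4 (2626 nm), 5→4 (4052 nm), 7→5 (4654 nm).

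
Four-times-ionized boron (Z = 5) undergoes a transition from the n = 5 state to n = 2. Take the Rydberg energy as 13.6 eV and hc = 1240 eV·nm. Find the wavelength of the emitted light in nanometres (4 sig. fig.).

17.37 nm

For Z = 5 the level energies scale as Z², so the effective Rydberg energy is 13.6 × 25 = 340.0 eV.
ΔE = 340.0 × (1/2² − 1/5²) = 340.0 × 0.2100 = 71.40 eV.
λ = hc/ΔE = 1240 / 71.40 = 17.37 nm.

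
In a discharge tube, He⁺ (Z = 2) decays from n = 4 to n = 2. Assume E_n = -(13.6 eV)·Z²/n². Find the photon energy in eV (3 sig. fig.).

The Bohr energies scale as Z², so for Z = 2: E_n = −54.40/n² eV.
E_4 = −54.40/16 = −3.400 eV and E_2 = −54.40/4 = −13.60 eV.
The photon energy is |E_4 − E_2| = 10.2 eV.

10.2 eV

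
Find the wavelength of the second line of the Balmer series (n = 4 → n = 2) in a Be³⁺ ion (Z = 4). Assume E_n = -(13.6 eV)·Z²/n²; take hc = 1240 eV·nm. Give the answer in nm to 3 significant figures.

30.4 nm

The Balmer series terminates on n_f = 2; the second line has n_i = 2+2 = 4.
ΔE = 217.6 × (1/2² − 1/4²) = 40.80 eV.
λ = 1240 / 40.80 = 30.4 nm.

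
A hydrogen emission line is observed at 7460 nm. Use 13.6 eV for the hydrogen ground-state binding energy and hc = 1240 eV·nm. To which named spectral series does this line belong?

Pfund

ΔE = 1240/7460 = 0.1662 eV.
This matches 13.6 × (1/5² − 1/6²), so n_f = 5: the Pfund series.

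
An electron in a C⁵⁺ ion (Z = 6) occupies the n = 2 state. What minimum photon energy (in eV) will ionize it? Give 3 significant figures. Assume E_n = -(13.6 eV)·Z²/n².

122 eV

E_n = −13.6 Z²/n² = −489.6/n² eV for Z = 6.
E_2 = −489.6/4 = −122 eV, so ionization (to E = 0) requires 122 eV.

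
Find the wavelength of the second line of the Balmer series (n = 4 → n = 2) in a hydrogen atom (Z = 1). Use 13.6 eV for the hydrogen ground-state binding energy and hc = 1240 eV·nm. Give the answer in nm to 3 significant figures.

486 nm

The Balmer series terminates on n_f = 2; the second line has n_i = 2+2 = 4.
ΔE = 13.60 × (1/2² − 1/4²) = 2.550 eV.
λ = 1240 / 2.550 = 486 nm.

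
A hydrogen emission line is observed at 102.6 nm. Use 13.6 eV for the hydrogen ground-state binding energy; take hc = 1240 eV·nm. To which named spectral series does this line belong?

ΔE = 1240/102.6 = 12.09 eV.
This matches 13.6 × (1/1² − 1/3²), so n_f = 1: the Lyman series.

Lyman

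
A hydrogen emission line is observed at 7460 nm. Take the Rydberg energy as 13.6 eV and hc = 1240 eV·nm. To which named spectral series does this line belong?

ΔE = 1240/7460 = 0.1662 eV.
This matches 13.6 × (1/5² − 1/6²), so n_f = 5: the Pfund series.

Pfund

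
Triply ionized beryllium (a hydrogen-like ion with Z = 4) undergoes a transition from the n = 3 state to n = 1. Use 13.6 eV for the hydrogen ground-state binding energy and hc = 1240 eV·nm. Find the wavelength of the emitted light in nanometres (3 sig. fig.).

6.41 nm

For Z = 4 the level energies scale as Z², so the effective Rydberg energy is 13.6 × 16 = 217.6 eV.
ΔE = 217.6 × (1/1² − 1/3²) = 217.6 × 0.8889 = 193.4 eV.
λ = hc/ΔE = 1240 / 193.4 = 6.41 nm.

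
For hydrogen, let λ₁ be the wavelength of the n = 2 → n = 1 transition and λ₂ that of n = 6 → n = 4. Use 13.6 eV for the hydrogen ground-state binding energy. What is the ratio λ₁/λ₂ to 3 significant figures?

0.0463

λ ∝ 1/ΔE ∝ 1/(1/n_f² − 1/n_i²), and the Z² and hc factors cancel in the ratio.
λ₁/λ₂ = (1/4² − 1/6²)/(1/1² − 1/2²) = 0.03472/0.7500 = 0.0463.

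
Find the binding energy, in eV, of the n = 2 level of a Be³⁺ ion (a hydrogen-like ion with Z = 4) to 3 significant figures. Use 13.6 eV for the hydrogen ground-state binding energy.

54.4 eV

E_n = −13.6 Z²/n² = −217.6/n² eV for Z = 4.
E_2 = −217.6/4 = −54.4 eV, so ionization (to E = 0) requires 54.4 eV.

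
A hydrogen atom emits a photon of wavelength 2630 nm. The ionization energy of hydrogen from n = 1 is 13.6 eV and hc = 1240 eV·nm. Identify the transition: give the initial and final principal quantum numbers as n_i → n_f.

n_i = 6, n_f = 4

The photon energy is ΔE = hc/λ = 1240 / 2630 = 0.4715 eV.
With Z = 1, ΔE = 13.60 × (1/n_f² − 1/n_i²), so 1/n_f² − 1/n_i² = 0.03467.
Trying n_f = 4 gives 1/n_i² = 0.02783, i.e. n_i ≈ 6; this pair matches.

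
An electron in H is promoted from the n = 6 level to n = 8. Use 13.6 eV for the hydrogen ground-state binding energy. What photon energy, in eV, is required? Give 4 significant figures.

0.1653 eV

E_8 = −13.60/64 = −0.2125 eV and E_6 = −13.60/36 = −0.3778 eV.
The photon energy is |E_8 − E_6| = 0.1653 eV.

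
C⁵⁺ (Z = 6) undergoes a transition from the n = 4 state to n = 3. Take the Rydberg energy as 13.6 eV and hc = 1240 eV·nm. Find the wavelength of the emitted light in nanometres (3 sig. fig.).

For Z = 6 the level energies scale as Z², so the effective Rydberg energy is 13.6 × 36 = 489.6 eV.
ΔE = 489.6 × (1/3² − 1/4²) = 489.6 × 0.04861 = 23.80 eV.
λ = hc/ΔE = 1240 / 23.80 = 52.1 nm.

52.1 nm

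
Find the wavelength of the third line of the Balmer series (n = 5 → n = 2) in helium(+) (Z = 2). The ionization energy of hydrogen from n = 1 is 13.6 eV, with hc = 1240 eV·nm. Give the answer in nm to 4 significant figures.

The Balmer series terminates on n_f = 2; the third line has n_i = 2+3 = 5.
ΔE = 54.40 × (1/2² − 1/5²) = 11.42 eV.
λ = 1240 / 11.42 = 108.5 nm.

108.5 nm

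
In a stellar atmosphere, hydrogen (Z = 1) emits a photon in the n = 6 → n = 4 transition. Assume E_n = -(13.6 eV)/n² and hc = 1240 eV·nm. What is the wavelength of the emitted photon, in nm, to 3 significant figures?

ΔE = 13.60 × (1/4² − 1/6²) = 13.60 × 0.03472 = 0.4722 eV.
λ = hc/ΔE = 1240 / 0.4722 = 2630 nm.
This line belongs to the Brackett series.

2630 nm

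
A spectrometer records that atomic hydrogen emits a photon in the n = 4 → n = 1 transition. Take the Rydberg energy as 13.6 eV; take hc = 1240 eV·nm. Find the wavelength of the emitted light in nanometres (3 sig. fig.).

ΔE = 13.60 × (1/1² − 1/4²) = 13.60 × 0.9375 = 12.75 eV.
λ = hc/ΔE = 1240 / 12.75 = 97.3 nm.

97.3 nm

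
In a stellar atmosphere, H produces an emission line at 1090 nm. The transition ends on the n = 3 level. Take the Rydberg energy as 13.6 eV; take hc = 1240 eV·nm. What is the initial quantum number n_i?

n_i = 6

The photon energy is ΔE = hc/λ = 1240 / 1090 = 1.138 eV.
With Z = 1, ΔE = 13.60 × (1/n_f² − 1/n_i²), so 1/n_f² − 1/n_i² = 0.08365.
With n_f = 3: 1/n_i² = 1/9 − 0.08365 = 0.02746, so n_i ≈ 6.03.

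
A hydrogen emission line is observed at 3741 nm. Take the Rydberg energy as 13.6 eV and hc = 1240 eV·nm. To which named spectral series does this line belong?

ΔE = 1240/3741 = 0.3315 eV.
This matches 13.6 × (1/5² − 1/8²), so n_f = 5: the Pfund series.

Pfund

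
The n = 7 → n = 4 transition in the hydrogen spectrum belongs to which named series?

The series is set by the lower level: n_f = 4 is the Brackett series.

Brackett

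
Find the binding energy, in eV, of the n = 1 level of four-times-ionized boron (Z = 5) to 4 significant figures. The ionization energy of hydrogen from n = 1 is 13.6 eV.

E_n = −13.6 Z²/n² = −340.0/n² eV for Z = 5.
E_1 = −340.0/1 = −340.0 eV, so ionization (to E = 0) requires 340.0 eV.

340.0 eV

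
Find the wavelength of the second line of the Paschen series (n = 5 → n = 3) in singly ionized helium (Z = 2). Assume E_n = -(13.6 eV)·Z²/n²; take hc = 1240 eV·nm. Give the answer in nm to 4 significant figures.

The Paschen series terminates on n_f = 3; the second line has n_i = 3+2 = 5.
ΔE = 54.40 × (1/3² − 1/5²) = 3.868 eV.
λ = 1240 / 3.868 = 320.5 nm.

320.5 nm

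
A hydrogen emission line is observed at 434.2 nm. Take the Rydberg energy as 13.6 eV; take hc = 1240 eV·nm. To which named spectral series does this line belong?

Balmer

ΔE = 1240/434.2 = 2.856 eV.
This matches 13.6 × (1/2² − 1/5²), so n_f = 2: the Balmer series.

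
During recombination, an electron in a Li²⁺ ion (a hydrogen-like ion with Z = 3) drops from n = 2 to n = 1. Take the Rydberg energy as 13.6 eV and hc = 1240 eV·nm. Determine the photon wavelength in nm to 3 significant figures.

For Z = 3 the level energies scale as Z², so the effective Rydberg energy is 13.6 × 9 = 122.4 eV.
ΔE = 122.4 × (1/1² − 1/2²) = 122.4 × 0.7500 = 91.80 eV.
λ = hc/ΔE = 1240 / 91.80 = 13.5 nm.

13.5 nm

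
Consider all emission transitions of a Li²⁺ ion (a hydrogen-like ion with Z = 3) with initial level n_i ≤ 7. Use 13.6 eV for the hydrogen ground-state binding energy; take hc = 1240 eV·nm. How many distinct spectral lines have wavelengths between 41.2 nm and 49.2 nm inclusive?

Enumerate all n_i → n_f pairs with 1 ≤ n_f < n_i ≤ 7 and compute λ = 1240 / [13.6·9·(1/n_f² − 1/n_i²)].
Lines falling in [41.2, 49.2] nm: 7→2 (44.12 nm), 6→2 (45.59 nm), 5→2 (48.24 nm).

3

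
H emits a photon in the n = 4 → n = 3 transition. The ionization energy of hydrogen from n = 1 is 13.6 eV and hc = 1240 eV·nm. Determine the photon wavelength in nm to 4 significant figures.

1876 nm

ΔE = 13.60 × (1/3² − 1/4²) = 13.60 × 0.04861 = 0.6611 eV.
λ = hc/ΔE = 1240 / 0.6611 = 1876 nm.
This line belongs to the Paschen series.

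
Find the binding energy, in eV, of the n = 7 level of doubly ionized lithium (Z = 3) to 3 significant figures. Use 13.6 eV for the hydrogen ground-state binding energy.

2.50 eV

E_n = −13.6 Z²/n² = −122.4/n² eV for Z = 3.
E_7 = −122.4/49 = −2.50 eV, so ionization (to E = 0) requires 2.50 eV.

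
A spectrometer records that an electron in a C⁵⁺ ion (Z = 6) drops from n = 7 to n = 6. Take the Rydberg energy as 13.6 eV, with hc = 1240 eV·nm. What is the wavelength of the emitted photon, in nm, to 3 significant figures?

344 nm

For Z = 6 the level energies scale as Z², so the effective Rydberg energy is 13.6 × 36 = 489.6 eV.
ΔE = 489.6 × (1/6² − 1/7²) = 489.6 × 0.007370 = 3.608 eV.
λ = hc/ΔE = 1240 / 3.608 = 344 nm.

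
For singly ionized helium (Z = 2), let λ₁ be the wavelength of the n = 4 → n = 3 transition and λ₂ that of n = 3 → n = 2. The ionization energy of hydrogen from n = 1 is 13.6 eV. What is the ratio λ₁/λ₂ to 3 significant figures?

λ ∝ 1/ΔE ∝ 1/(1/n_f² − 1/n_i²), and the Z² and hc factors cancel in the ratio.
λ₁/λ₂ = (1/2² − 1/3²)/(1/3² − 1/4²) = 0.1389/0.04861 = 2.86.

2.86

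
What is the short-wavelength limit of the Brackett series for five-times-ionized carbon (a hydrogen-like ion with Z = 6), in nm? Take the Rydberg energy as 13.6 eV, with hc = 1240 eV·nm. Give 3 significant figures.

40.5 nm

The Brackett series has lower level n_f = 4; the series limit corresponds to n_i → ∞.
ΔE_max = 13.6 × 36 / 4² = 30.60 eV.
λ_min = 1240 / 30.60 = 40.5 nm.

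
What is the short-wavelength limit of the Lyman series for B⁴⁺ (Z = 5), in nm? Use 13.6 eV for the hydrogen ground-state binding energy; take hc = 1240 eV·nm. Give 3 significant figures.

3.65 nm

The Lyman series has lower level n_f = 1; the series limit corresponds to n_i → ∞.
ΔE_max = 13.6 × 25 / 1² = 340.0 eV.
λ_min = 1240 / 340.0 = 3.65 nm.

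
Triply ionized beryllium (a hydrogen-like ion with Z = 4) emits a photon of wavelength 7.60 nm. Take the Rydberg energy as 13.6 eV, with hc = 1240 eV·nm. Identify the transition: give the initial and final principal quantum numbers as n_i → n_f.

The photon energy is ΔE = hc/λ = 1240 / 7.60 = 163.2 eV.
With Z = 4, ΔE = 217.6 × (1/n_f² − 1/n_i²), so 1/n_f² − 1/n_i² = 0.7498.
Trying n_f = 1 gives 1/n_i² = 0.2502, i.e. n_i ≈ 2; this pair matches.

n_i = 2, n_f = 1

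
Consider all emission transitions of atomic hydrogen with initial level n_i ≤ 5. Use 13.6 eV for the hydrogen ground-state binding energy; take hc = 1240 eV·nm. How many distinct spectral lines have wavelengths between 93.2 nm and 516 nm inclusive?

6

Enumerate all n_i → n_f pairs with 1 ≤ n_f < n_i ≤ 5 and compute λ = 1240 / [13.6·1·(1/n_f² − 1/n_i²)].
Lines falling in [93.2, 516] nm: 5→1 (94.98 nm), 4→1 (97.25 nm), 3→1 (102.6 nm), 2→1 (121.6 nm), 5→2 (434.2 nm), 4→2 (486.3 nm).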